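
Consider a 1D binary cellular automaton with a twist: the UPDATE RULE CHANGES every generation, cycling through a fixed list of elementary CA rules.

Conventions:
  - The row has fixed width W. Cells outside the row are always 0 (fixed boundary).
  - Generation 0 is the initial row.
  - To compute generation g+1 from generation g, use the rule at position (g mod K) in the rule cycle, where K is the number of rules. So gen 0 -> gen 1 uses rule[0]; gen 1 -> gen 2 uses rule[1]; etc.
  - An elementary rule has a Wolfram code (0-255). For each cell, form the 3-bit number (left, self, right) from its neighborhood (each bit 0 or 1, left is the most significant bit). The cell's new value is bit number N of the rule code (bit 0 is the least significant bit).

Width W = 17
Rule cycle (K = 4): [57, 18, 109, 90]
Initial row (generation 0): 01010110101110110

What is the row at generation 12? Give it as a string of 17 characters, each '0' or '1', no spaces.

Gen 0: 01010110101110110
Gen 1 (rule 57): 00101101011001101
Gen 2 (rule 18): 01000000000110000
Gen 3 (rule 109): 01011111110110111
Gen 4 (rule 90): 10010000010110101
Gen 5 (rule 57): 01001111001101010
Gen 6 (rule 18): 10110000110000001
Gen 7 (rule 109): 11110110110111101
Gen 8 (rule 90): 10010110110100100
Gen 9 (rule 57): 01001101101010011
Gen 10 (rule 18): 10110000000001100
Gen 11 (rule 109): 11110111111101101
Gen 12 (rule 90): 10010100000101100

Answer: 10010100000101100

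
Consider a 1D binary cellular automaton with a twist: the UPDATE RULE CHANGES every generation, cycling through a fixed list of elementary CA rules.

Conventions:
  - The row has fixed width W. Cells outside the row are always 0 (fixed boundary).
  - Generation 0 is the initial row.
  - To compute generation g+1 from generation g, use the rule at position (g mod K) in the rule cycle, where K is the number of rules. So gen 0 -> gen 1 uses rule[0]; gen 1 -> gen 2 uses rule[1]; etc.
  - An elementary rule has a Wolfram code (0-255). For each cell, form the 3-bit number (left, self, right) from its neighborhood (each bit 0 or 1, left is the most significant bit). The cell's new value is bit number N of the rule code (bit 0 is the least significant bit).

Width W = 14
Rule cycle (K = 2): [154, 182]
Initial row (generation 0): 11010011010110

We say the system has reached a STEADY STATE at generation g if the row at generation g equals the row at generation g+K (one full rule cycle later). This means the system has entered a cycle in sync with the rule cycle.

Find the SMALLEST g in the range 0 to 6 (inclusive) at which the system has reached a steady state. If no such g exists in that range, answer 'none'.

Gen 0: 11010011010110
Gen 1 (rule 154): 10001110000101
Gen 2 (rule 182): 11010101001111
Gen 3 (rule 154): 10000000111110
Gen 4 (rule 182): 11000001011101
Gen 5 (rule 154): 10100010011000
Gen 6 (rule 182): 11110111100100
Gen 7 (rule 154): 11100111011010
Gen 8 (rule 182): 01011010100111

Answer: none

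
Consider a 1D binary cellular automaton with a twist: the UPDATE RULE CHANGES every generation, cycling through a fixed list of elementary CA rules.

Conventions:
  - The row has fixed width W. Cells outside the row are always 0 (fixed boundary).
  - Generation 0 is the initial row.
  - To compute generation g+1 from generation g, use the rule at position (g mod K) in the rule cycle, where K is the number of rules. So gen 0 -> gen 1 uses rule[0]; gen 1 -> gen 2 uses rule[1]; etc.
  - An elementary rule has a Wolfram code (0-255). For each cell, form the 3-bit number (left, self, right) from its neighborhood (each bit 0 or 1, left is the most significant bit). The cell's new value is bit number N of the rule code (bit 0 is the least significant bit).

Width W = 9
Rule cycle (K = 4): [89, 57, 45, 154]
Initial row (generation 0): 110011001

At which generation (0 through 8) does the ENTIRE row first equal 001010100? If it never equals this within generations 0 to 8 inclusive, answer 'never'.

Answer: never

Derivation:
Gen 0: 110011001
Gen 1 (rule 89): 111011100
Gen 2 (rule 57): 100110011
Gen 3 (rule 45): 100100010
Gen 4 (rule 154): 011010101
Gen 5 (rule 89): 011000000
Gen 6 (rule 57): 010111111
Gen 7 (rule 45): 011100000
Gen 8 (rule 154): 111010000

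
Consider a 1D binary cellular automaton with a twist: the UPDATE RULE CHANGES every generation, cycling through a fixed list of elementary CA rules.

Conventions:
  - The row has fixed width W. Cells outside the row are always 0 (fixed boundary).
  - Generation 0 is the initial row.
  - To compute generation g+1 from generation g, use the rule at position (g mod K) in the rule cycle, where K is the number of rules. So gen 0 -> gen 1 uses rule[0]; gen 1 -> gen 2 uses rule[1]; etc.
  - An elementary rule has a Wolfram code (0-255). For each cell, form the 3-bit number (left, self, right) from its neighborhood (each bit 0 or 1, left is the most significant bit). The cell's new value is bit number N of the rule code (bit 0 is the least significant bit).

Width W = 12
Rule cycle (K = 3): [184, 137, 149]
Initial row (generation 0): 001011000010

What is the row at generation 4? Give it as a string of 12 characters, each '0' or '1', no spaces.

Gen 0: 001011000010
Gen 1 (rule 184): 000110100001
Gen 2 (rule 137): 110100001100
Gen 3 (rule 149): 000111100011
Gen 4 (rule 184): 000111010010

Answer: 000111010010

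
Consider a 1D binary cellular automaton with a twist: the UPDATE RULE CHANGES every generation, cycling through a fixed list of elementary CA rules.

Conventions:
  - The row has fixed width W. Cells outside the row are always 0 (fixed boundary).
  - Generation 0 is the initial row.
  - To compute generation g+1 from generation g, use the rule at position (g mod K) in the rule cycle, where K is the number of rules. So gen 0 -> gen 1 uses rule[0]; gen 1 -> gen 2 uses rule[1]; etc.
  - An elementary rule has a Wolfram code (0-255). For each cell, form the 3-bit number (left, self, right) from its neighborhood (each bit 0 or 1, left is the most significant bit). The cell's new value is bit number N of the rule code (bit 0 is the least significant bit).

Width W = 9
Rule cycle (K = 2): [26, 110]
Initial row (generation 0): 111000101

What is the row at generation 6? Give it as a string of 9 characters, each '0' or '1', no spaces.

Answer: 111101110

Derivation:
Gen 0: 111000101
Gen 1 (rule 26): 100101000
Gen 2 (rule 110): 101111000
Gen 3 (rule 26): 001000100
Gen 4 (rule 110): 011001100
Gen 5 (rule 26): 110111010
Gen 6 (rule 110): 111101110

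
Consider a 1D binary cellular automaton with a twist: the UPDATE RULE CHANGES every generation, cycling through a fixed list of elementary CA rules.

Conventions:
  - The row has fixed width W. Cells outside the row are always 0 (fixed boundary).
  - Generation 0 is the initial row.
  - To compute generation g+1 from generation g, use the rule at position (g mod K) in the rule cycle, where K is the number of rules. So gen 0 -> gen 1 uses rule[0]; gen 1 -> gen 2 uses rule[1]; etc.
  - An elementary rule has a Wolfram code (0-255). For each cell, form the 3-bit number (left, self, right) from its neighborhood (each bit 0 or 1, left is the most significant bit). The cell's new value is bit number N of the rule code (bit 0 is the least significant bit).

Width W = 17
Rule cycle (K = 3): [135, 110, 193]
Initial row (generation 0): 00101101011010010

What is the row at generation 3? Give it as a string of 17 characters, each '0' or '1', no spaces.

Gen 0: 00101101011010010
Gen 1 (rule 135): 11100001000010110
Gen 2 (rule 110): 10100011000111110
Gen 3 (rule 193): 00001001010011110

Answer: 00001001010011110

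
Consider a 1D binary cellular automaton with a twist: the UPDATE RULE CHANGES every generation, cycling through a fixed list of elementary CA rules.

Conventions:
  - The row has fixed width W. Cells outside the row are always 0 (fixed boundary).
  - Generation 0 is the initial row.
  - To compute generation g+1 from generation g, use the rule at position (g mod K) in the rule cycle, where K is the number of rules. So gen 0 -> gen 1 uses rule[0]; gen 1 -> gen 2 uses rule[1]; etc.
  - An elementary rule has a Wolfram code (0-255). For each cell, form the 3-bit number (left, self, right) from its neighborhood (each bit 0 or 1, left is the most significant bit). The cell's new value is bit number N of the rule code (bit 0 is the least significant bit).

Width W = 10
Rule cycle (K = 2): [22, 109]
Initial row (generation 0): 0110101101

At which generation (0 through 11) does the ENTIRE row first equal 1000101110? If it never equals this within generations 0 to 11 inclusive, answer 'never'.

Gen 0: 0110101101
Gen 1 (rule 22): 1000100001
Gen 2 (rule 109): 1010101101
Gen 3 (rule 22): 1010100001
Gen 4 (rule 109): 1111101101
Gen 5 (rule 22): 0000000001
Gen 6 (rule 109): 1111111101
Gen 7 (rule 22): 0000000001
Gen 8 (rule 109): 1111111101
Gen 9 (rule 22): 0000000001
Gen 10 (rule 109): 1111111101
Gen 11 (rule 22): 0000000001

Answer: never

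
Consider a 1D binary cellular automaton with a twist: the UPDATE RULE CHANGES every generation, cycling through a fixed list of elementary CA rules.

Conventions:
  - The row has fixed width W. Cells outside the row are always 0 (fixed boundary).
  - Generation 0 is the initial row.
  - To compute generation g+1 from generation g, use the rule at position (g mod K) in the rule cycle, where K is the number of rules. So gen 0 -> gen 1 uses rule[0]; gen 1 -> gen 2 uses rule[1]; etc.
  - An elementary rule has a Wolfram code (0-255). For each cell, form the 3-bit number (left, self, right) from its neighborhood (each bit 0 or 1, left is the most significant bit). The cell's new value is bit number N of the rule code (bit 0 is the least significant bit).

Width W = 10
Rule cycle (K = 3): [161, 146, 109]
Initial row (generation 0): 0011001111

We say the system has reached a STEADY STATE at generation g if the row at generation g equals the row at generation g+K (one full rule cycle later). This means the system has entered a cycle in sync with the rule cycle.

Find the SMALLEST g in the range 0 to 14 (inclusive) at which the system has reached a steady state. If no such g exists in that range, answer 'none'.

Gen 0: 0011001111
Gen 1 (rule 161): 1000000110
Gen 2 (rule 146): 0100001001
Gen 3 (rule 109): 0101101001
Gen 4 (rule 161): 0010010000
Gen 5 (rule 146): 0101101000
Gen 6 (rule 109): 0111111011
Gen 7 (rule 161): 0011110100
Gen 8 (rule 146): 0101100010
Gen 9 (rule 109): 0111101010
Gen 10 (rule 161): 0011010100
Gen 11 (rule 146): 0100000010
Gen 12 (rule 109): 0101111010
Gen 13 (rule 161): 0010110100
Gen 14 (rule 146): 0100000010
Gen 15 (rule 109): 0101111010
Gen 16 (rule 161): 0010110100
Gen 17 (rule 146): 0100000010

Answer: 11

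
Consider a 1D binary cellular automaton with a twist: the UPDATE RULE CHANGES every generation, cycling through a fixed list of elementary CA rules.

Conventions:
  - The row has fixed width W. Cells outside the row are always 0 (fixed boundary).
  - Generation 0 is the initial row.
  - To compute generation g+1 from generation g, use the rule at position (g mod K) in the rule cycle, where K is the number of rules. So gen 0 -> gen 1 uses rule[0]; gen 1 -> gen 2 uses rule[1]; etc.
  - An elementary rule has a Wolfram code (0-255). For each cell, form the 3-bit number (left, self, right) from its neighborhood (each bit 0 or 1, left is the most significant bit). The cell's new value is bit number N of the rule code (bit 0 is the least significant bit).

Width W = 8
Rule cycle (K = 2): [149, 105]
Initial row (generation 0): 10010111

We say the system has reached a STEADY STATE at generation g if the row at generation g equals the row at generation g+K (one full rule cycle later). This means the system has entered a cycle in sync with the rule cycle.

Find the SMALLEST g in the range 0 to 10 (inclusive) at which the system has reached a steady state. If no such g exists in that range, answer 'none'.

Answer: none

Derivation:
Gen 0: 10010111
Gen 1 (rule 149): 11010010
Gen 2 (rule 105): 11100000
Gen 3 (rule 149): 01011111
Gen 4 (rule 105): 00110001
Gen 5 (rule 149): 10001101
Gen 6 (rule 105): 00101110
Gen 7 (rule 149): 10100101
Gen 8 (rule 105): 01000010
Gen 9 (rule 149): 01111011
Gen 10 (rule 105): 01001111
Gen 11 (rule 149): 01100110
Gen 12 (rule 105): 01100110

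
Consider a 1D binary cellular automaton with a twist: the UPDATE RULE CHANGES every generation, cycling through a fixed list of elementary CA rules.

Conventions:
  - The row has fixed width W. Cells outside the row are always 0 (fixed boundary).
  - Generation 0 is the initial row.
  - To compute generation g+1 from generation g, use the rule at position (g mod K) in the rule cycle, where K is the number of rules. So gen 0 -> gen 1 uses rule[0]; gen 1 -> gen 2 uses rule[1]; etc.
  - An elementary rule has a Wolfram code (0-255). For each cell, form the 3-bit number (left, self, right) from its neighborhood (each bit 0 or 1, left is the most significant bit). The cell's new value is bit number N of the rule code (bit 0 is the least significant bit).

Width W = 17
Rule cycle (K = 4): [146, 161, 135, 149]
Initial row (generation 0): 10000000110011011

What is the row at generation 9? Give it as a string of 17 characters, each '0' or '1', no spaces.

Gen 0: 10000000110011011
Gen 1 (rule 146): 01000001001100000
Gen 2 (rule 161): 00011100000001111
Gen 3 (rule 135): 11101001111110110
Gen 4 (rule 149): 01001100111100001
Gen 5 (rule 146): 10110011011010010
Gen 6 (rule 161): 01000000100100000
Gen 7 (rule 135): 11011111101101111
Gen 8 (rule 149): 00001111000000110
Gen 9 (rule 146): 00010110100001001

Answer: 00010110100001001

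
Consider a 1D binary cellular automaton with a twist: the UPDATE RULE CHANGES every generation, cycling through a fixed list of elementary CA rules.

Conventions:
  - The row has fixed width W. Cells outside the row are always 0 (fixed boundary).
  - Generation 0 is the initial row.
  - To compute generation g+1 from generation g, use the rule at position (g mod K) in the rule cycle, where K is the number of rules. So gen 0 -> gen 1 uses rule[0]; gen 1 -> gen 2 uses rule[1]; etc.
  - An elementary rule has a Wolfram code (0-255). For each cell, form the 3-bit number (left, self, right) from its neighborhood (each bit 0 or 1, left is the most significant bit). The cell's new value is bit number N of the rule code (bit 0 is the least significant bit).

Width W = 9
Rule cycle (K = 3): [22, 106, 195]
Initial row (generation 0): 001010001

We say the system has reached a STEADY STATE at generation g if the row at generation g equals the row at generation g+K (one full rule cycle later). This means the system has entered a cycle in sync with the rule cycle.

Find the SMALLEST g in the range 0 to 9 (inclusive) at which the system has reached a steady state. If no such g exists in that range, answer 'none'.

Answer: 5

Derivation:
Gen 0: 001010001
Gen 1 (rule 22): 011011011
Gen 2 (rule 106): 111111111
Gen 3 (rule 195): 011111111
Gen 4 (rule 22): 100000000
Gen 5 (rule 106): 000000000
Gen 6 (rule 195): 111111111
Gen 7 (rule 22): 000000000
Gen 8 (rule 106): 000000000
Gen 9 (rule 195): 111111111
Gen 10 (rule 22): 000000000
Gen 11 (rule 106): 000000000
Gen 12 (rule 195): 111111111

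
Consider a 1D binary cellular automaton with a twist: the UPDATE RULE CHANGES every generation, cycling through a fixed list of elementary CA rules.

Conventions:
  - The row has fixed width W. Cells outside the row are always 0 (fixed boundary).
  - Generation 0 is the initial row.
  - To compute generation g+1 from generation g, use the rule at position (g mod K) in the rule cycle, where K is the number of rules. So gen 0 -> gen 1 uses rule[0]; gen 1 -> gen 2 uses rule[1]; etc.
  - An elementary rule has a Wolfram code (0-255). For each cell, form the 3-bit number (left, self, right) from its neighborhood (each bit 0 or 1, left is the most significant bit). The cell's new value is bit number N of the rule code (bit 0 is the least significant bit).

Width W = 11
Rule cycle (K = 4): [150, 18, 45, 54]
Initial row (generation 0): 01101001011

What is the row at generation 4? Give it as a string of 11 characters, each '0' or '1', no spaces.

Gen 0: 01101001011
Gen 1 (rule 150): 10001111000
Gen 2 (rule 18): 01010000100
Gen 3 (rule 45): 01110110101
Gen 4 (rule 54): 10001001111

Answer: 10001001111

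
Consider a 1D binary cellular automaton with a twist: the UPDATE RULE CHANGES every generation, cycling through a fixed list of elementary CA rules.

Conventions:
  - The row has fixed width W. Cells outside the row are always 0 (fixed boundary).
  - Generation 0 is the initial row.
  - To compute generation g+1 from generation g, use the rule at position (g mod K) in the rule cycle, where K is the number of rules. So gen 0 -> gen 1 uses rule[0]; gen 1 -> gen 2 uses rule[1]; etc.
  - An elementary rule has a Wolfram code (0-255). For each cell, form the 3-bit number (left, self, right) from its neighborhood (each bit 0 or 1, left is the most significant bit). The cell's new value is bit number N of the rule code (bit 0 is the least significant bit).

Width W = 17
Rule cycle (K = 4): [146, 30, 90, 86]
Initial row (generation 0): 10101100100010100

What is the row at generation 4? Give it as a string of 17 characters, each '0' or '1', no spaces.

Answer: 00010000111010101

Derivation:
Gen 0: 10101100100010100
Gen 1 (rule 146): 00000011010100010
Gen 2 (rule 30): 00000110010110111
Gen 3 (rule 90): 00001111100110101
Gen 4 (rule 86): 00010000111010101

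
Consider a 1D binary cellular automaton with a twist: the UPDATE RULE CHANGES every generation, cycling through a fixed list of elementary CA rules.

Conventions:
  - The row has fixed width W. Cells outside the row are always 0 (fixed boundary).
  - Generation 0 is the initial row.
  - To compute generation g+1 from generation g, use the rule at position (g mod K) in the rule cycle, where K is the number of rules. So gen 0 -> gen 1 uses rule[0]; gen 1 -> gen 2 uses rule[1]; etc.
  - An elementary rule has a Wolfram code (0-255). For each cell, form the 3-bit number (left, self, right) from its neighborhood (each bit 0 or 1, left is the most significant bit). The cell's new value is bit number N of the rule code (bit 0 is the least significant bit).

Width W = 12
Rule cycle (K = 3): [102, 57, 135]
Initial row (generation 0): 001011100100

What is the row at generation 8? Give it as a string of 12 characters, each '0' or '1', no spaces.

Answer: 001101001001

Derivation:
Gen 0: 001011100100
Gen 1 (rule 102): 011100101100
Gen 2 (rule 57): 010010011011
Gen 3 (rule 135): 110110100000
Gen 4 (rule 102): 011011100000
Gen 5 (rule 57): 010110011111
Gen 6 (rule 135): 110000101110
Gen 7 (rule 102): 010001110010
Gen 8 (rule 57): 001101001001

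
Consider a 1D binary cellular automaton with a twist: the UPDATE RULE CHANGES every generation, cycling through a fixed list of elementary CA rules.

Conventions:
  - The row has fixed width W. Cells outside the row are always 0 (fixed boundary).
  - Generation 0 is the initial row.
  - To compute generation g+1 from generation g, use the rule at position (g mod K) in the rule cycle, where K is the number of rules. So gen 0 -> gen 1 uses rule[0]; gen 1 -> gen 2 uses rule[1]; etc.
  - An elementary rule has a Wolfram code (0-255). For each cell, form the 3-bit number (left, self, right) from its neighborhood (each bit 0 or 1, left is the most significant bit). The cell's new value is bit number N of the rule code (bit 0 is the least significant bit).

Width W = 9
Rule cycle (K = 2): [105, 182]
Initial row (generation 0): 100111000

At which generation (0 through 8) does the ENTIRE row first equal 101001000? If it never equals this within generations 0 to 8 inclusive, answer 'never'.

Answer: never

Derivation:
Gen 0: 100111000
Gen 1 (rule 105): 000101011
Gen 2 (rule 182): 001111100
Gen 3 (rule 105): 101000101
Gen 4 (rule 182): 111101111
Gen 5 (rule 105): 100111001
Gen 6 (rule 182): 111010111
Gen 7 (rule 105): 101101101
Gen 8 (rule 182): 110010011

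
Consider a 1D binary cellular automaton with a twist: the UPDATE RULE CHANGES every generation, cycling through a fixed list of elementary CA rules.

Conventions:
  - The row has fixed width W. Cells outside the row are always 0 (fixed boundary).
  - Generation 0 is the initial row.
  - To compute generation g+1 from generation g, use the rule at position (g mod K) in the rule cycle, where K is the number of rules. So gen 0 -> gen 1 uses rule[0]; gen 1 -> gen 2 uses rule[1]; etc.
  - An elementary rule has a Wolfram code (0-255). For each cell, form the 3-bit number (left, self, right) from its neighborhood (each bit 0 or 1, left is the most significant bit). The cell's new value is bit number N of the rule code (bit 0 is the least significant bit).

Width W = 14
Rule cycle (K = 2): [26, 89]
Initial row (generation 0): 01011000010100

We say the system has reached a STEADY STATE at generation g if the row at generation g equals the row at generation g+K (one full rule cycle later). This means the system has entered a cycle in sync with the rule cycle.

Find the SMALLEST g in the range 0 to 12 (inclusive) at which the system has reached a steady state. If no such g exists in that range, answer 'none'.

Gen 0: 01011000010100
Gen 1 (rule 26): 10010100100010
Gen 2 (rule 89): 01000010011001
Gen 3 (rule 26): 10100101110110
Gen 4 (rule 89): 00010001010111
Gen 5 (rule 26): 00101010000100
Gen 6 (rule 89): 10000001110011
Gen 7 (rule 26): 01000011001110
Gen 8 (rule 89): 00111011101011
Gen 9 (rule 26): 01100010000010
Gen 10 (rule 89): 01111001111001
Gen 11 (rule 26): 11000111000110
Gen 12 (rule 89): 11110101110111
Gen 13 (rule 26): 10000001000100
Gen 14 (rule 89): 01111100110011

Answer: none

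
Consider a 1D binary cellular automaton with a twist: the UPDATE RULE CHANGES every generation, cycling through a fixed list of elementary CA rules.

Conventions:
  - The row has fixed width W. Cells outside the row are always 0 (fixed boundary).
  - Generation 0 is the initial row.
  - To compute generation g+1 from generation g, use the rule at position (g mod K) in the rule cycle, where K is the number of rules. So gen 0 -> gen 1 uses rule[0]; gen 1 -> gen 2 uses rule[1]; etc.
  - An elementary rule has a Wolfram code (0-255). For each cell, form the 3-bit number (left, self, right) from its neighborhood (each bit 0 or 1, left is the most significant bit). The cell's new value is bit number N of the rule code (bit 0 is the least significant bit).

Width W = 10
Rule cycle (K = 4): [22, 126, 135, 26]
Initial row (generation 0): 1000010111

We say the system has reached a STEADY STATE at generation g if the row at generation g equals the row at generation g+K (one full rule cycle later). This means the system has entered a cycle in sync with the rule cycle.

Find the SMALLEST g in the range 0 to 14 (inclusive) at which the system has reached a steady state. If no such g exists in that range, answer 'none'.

Answer: none

Derivation:
Gen 0: 1000010111
Gen 1 (rule 22): 1100110000
Gen 2 (rule 126): 1111111000
Gen 3 (rule 135): 0111110011
Gen 4 (rule 26): 1100001110
Gen 5 (rule 22): 0010010001
Gen 6 (rule 126): 0111111011
Gen 7 (rule 135): 1011110000
Gen 8 (rule 26): 0010001000
Gen 9 (rule 22): 0111011100
Gen 10 (rule 126): 1101110110
Gen 11 (rule 135): 0000100000
Gen 12 (rule 26): 0001010000
Gen 13 (rule 22): 0011011000
Gen 14 (rule 126): 0111111100
Gen 15 (rule 135): 1011111001
Gen 16 (rule 26): 0010000110
Gen 17 (rule 22): 0111001001
Gen 18 (rule 126): 1101111111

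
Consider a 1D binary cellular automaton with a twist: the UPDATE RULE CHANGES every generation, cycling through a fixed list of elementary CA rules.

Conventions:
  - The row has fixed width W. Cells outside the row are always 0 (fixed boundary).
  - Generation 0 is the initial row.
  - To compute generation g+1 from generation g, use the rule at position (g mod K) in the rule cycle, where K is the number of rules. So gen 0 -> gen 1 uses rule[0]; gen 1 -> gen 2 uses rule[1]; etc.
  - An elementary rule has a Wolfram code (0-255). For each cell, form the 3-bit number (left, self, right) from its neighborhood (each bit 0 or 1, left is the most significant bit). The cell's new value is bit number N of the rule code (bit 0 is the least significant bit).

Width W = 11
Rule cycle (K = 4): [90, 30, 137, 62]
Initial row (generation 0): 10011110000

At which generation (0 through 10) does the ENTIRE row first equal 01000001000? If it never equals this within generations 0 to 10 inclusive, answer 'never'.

Gen 0: 10011110000
Gen 1 (rule 90): 01110011000
Gen 2 (rule 30): 11001110100
Gen 3 (rule 137): 10001100001
Gen 4 (rule 62): 11011010011
Gen 5 (rule 90): 11011001111
Gen 6 (rule 30): 10010111000
Gen 7 (rule 137): 00000110011
Gen 8 (rule 62): 00001101110
Gen 9 (rule 90): 00011101011
Gen 10 (rule 30): 00110001010

Answer: never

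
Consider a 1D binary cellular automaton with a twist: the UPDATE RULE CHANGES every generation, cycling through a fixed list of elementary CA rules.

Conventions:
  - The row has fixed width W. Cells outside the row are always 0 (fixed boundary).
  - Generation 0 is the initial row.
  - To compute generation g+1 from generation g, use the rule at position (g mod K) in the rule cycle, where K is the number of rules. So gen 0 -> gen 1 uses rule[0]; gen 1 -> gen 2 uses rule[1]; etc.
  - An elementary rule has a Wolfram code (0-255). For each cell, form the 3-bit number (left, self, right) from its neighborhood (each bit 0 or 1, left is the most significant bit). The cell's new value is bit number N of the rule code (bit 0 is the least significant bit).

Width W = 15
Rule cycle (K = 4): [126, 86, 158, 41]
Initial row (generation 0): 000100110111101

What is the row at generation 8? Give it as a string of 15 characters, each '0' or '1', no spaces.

Answer: 100000011110100

Derivation:
Gen 0: 000100110111101
Gen 1 (rule 126): 001111111100111
Gen 2 (rule 86): 010000000111001
Gen 3 (rule 158): 111000001110111
Gen 4 (rule 41): 100011101001100
Gen 5 (rule 126): 110110111111110
Gen 6 (rule 86): 010010000000011
Gen 7 (rule 158): 111111000000110
Gen 8 (rule 41): 100000011110100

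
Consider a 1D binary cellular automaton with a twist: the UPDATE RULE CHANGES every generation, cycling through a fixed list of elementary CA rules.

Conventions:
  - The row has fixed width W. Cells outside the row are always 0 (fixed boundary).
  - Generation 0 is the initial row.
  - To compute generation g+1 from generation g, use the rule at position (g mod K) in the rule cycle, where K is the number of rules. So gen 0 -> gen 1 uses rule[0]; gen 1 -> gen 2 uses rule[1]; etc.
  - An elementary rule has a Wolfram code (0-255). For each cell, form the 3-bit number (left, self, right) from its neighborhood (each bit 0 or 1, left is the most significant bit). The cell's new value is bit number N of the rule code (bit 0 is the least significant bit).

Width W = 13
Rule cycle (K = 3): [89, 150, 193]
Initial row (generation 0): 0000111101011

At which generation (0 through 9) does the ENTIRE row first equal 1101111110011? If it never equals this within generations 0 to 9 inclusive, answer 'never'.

Gen 0: 0000111101011
Gen 1 (rule 89): 1110100100011
Gen 2 (rule 150): 0100111110100
Gen 3 (rule 193): 0000011110001
Gen 4 (rule 89): 1111010011100
Gen 5 (rule 150): 0110011101010
Gen 6 (rule 193): 0010001100000
Gen 7 (rule 89): 1001101111111
Gen 8 (rule 150): 1110000111110
Gen 9 (rule 193): 0110110011110

Answer: never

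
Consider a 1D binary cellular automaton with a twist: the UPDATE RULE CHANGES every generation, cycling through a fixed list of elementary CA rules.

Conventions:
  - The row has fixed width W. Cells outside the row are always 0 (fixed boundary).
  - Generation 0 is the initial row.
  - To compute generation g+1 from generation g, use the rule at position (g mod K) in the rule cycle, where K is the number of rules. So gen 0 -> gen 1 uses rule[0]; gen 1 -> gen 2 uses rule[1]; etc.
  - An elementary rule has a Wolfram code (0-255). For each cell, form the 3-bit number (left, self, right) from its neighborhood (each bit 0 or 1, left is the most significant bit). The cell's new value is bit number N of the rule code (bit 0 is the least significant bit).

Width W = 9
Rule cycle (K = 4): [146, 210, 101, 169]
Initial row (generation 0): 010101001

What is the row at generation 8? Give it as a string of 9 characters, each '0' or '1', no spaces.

Gen 0: 010101001
Gen 1 (rule 146): 100000110
Gen 2 (rule 210): 010001011
Gen 3 (rule 101): 010101101
Gen 4 (rule 169): 001011010
Gen 5 (rule 146): 010000001
Gen 6 (rule 210): 101000010
Gen 7 (rule 101): 111011010
Gen 8 (rule 169): 110110100

Answer: 110110100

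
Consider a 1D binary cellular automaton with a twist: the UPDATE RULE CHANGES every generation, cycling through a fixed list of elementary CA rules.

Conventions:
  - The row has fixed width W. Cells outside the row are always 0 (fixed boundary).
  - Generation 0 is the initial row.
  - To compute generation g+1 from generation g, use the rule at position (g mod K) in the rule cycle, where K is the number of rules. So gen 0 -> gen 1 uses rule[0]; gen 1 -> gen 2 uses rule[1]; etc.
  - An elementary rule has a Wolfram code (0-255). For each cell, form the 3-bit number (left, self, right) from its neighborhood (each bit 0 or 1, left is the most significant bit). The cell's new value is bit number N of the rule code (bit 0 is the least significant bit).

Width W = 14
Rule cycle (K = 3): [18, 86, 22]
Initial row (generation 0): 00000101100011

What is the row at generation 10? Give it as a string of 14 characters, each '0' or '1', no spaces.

Gen 0: 00000101100011
Gen 1 (rule 18): 00001000010100
Gen 2 (rule 86): 00011100110110
Gen 3 (rule 22): 00100011000001
Gen 4 (rule 18): 01010100100010
Gen 5 (rule 86): 11010111110111
Gen 6 (rule 22): 00010000000000
Gen 7 (rule 18): 00101000000000
Gen 8 (rule 86): 01101100000000
Gen 9 (rule 22): 10000010000000
Gen 10 (rule 18): 01000101000000

Answer: 01000101000000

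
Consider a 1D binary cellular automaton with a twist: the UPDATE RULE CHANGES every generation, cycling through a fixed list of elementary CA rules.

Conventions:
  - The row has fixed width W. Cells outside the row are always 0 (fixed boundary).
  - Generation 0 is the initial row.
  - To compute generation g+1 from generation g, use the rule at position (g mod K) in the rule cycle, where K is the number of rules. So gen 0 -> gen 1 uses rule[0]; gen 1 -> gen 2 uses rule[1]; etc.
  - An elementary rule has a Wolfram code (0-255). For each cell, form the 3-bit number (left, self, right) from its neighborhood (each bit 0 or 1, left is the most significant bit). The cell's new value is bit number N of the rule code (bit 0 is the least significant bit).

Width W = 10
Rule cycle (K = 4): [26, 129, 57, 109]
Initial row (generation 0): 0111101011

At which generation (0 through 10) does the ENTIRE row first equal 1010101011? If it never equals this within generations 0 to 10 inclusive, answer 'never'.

Answer: never

Derivation:
Gen 0: 0111101011
Gen 1 (rule 26): 1100000010
Gen 2 (rule 129): 0001111000
Gen 3 (rule 57): 1101000111
Gen 4 (rule 109): 1111010101
Gen 5 (rule 26): 1000000000
Gen 6 (rule 129): 0011111111
Gen 7 (rule 57): 1010000000
Gen 8 (rule 109): 1110111111
Gen 9 (rule 26): 1000100000
Gen 10 (rule 129): 0010001111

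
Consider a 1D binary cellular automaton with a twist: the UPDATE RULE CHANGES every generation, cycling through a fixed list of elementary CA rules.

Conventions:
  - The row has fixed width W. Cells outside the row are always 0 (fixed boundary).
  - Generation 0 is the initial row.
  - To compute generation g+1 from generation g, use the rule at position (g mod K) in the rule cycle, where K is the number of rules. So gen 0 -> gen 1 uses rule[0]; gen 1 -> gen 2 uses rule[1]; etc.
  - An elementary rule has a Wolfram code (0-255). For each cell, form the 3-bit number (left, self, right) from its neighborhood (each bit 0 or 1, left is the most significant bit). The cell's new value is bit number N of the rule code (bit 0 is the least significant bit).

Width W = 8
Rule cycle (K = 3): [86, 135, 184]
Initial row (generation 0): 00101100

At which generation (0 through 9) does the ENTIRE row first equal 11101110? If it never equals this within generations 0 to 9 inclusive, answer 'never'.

Answer: 4

Derivation:
Gen 0: 00101100
Gen 1 (rule 86): 01100110
Gen 2 (rule 135): 10001000
Gen 3 (rule 184): 01000100
Gen 4 (rule 86): 11101110
Gen 5 (rule 135): 01000100
Gen 6 (rule 184): 00100010
Gen 7 (rule 86): 01110111
Gen 8 (rule 135): 10100010
Gen 9 (rule 184): 01010001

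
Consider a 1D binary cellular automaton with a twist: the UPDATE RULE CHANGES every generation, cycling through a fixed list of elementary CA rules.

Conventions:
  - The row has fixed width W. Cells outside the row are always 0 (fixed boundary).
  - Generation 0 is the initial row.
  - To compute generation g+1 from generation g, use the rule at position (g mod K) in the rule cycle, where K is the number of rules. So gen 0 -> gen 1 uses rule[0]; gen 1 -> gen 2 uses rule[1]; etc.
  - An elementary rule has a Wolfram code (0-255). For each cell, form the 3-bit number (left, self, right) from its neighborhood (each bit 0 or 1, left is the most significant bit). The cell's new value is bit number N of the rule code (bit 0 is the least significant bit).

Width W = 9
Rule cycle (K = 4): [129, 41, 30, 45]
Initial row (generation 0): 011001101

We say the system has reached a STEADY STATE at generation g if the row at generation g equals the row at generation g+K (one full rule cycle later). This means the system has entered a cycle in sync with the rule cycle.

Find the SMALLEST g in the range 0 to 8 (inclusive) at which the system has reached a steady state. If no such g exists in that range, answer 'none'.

Gen 0: 011001101
Gen 1 (rule 129): 000000000
Gen 2 (rule 41): 111111111
Gen 3 (rule 30): 100000000
Gen 4 (rule 45): 101111111
Gen 5 (rule 129): 000111110
Gen 6 (rule 41): 110100000
Gen 7 (rule 30): 100110000
Gen 8 (rule 45): 100100111
Gen 9 (rule 129): 000000010
Gen 10 (rule 41): 111111000
Gen 11 (rule 30): 100000100
Gen 12 (rule 45): 101110101

Answer: none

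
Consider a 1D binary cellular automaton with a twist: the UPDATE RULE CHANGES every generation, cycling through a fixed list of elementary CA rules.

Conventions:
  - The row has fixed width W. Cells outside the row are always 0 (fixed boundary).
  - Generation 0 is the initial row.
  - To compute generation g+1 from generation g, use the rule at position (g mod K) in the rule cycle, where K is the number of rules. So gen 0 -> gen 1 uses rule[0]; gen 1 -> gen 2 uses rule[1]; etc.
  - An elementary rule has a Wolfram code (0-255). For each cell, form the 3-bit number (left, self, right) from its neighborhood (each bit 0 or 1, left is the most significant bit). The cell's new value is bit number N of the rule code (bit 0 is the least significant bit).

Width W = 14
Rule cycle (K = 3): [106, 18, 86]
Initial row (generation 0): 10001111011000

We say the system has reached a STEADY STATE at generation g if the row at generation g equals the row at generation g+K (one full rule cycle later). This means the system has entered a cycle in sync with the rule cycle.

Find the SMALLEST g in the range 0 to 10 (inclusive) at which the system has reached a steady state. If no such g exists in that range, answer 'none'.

Answer: none

Derivation:
Gen 0: 10001111011000
Gen 1 (rule 106): 00011001111000
Gen 2 (rule 18): 00100110000100
Gen 3 (rule 86): 01111011001110
Gen 4 (rule 106): 11001111011010
Gen 5 (rule 18): 00110000000001
Gen 6 (rule 86): 01011000000011
Gen 7 (rule 106): 10111000000111
Gen 8 (rule 18): 00000100001000
Gen 9 (rule 86): 00001110011100
Gen 10 (rule 106): 00011010110100
Gen 11 (rule 18): 00100000000010
Gen 12 (rule 86): 01110000000111
Gen 13 (rule 106): 11010000001101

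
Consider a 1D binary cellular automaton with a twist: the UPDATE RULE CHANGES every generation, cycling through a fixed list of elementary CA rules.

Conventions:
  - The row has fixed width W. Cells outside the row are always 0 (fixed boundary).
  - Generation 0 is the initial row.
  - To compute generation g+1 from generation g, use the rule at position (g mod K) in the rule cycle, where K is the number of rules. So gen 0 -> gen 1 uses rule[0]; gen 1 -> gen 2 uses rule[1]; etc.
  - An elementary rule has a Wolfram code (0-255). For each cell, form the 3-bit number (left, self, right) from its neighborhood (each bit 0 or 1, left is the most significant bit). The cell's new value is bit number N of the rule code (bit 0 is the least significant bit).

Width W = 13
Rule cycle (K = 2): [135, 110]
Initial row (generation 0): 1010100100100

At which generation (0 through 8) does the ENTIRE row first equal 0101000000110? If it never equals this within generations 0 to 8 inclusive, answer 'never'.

Gen 0: 1010100100100
Gen 1 (rule 135): 1010101101101
Gen 2 (rule 110): 1111111111111
Gen 3 (rule 135): 0111111111110
Gen 4 (rule 110): 1100000000010
Gen 5 (rule 135): 0001111111110
Gen 6 (rule 110): 0011000000010
Gen 7 (rule 135): 1100011111110
Gen 8 (rule 110): 1100110000010

Answer: never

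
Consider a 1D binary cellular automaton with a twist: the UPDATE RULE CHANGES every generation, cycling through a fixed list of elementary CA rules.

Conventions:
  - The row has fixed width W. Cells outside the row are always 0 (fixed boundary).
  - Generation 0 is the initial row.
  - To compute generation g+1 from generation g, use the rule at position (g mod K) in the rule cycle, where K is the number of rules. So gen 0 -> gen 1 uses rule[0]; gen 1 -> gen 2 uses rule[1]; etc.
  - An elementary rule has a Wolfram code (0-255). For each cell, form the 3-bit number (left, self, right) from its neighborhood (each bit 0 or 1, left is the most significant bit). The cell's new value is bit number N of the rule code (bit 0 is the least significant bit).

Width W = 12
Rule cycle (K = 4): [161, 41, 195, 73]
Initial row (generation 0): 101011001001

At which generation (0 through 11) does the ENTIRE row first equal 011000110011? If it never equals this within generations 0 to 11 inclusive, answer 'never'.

Answer: never

Derivation:
Gen 0: 101011001001
Gen 1 (rule 161): 010100000000
Gen 2 (rule 41): 001001111111
Gen 3 (rule 195): 110010111111
Gen 4 (rule 73): 110000100001
Gen 5 (rule 161): 000110001100
Gen 6 (rule 41): 110100101001
Gen 7 (rule 195): 010001000010
Gen 8 (rule 73): 000100011000
Gen 9 (rule 161): 110001000011
Gen 10 (rule 41): 100100011010
Gen 11 (rule 195): 001001101000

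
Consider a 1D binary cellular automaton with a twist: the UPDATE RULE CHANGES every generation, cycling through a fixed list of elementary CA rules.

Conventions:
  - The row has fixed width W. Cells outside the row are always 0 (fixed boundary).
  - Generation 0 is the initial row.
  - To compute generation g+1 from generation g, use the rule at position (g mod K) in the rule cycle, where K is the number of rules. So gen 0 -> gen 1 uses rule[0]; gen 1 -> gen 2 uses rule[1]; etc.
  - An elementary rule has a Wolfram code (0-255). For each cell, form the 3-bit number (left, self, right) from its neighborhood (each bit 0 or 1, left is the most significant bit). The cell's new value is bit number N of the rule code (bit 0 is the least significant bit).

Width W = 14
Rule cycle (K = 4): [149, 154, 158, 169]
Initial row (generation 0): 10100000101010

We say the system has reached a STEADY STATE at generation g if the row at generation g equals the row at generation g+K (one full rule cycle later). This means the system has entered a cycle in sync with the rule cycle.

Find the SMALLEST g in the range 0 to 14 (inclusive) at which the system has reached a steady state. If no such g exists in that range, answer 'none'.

Gen 0: 10100000101010
Gen 1 (rule 149): 10111110101011
Gen 2 (rule 154): 00111100000010
Gen 3 (rule 158): 01111010000111
Gen 4 (rule 169): 01110100110110
Gen 5 (rule 149): 00100110000001
Gen 6 (rule 154): 01011101000010
Gen 7 (rule 158): 11011001100111
Gen 8 (rule 169): 10110001000110
Gen 9 (rule 149): 10001101110001
Gen 10 (rule 154): 01011001101010
Gen 11 (rule 158): 11010111001011
Gen 12 (rule 169): 10101110000110
Gen 13 (rule 149): 10100101110001
Gen 14 (rule 154): 00011001101010
Gen 15 (rule 158): 00110111001011
Gen 16 (rule 169): 10101110000110
Gen 17 (rule 149): 10100101110001
Gen 18 (rule 154): 00011001101010

Answer: 12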